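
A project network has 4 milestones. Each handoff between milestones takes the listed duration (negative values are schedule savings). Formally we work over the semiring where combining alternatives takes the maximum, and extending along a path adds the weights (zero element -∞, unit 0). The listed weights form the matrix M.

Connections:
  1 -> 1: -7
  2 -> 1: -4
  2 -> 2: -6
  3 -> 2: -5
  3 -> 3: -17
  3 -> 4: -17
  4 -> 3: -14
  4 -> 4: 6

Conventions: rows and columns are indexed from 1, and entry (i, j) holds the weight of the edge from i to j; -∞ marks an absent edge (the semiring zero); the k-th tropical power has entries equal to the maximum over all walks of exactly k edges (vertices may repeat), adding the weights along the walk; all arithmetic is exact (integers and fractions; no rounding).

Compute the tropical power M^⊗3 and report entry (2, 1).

M^⊗2:
  [-14, -∞, -∞, -∞]
  [-10, -12, -∞, -∞]
  [-9, -11, -31, -11]
  [-∞, -19, -8, 12]
M^⊗3:
  [-21, -∞, -∞, -∞]
  [-16, -18, -∞, -∞]
  [-15, -17, -25, -5]
  [-23, -13, -2, 18]
Key observation: the optimum is the walk 2->2->2->1, with weight (-6) + (-6) + (-4) = -16.
Optimal value attained by: walk 2->2->2->1.
Answer: (M^⊗3)[2][1] = -16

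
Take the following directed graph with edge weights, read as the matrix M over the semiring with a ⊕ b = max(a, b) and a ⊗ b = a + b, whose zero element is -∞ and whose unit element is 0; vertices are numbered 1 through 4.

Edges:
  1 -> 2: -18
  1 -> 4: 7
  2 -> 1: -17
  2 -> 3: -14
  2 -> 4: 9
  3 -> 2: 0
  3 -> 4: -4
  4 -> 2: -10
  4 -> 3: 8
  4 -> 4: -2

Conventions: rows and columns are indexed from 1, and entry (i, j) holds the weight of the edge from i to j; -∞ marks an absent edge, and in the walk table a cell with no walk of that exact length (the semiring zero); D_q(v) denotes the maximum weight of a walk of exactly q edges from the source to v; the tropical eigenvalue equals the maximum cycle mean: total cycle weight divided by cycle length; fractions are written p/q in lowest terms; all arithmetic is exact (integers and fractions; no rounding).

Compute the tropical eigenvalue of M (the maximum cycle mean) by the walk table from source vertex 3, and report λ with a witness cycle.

q=0: [-∞, -∞, 0, -∞]
q=1: [-∞, 0, -∞, -4]
q=2: [-17, -14, 4, 9]
q=3: [-31, 4, 17, 7]
q=4: [-13, 17, 15, 13]
Optimal cycle mean attained by: cycle 2->4->3->2, total 9 + 8 + 0, length 3.
Answer: λ = 17/3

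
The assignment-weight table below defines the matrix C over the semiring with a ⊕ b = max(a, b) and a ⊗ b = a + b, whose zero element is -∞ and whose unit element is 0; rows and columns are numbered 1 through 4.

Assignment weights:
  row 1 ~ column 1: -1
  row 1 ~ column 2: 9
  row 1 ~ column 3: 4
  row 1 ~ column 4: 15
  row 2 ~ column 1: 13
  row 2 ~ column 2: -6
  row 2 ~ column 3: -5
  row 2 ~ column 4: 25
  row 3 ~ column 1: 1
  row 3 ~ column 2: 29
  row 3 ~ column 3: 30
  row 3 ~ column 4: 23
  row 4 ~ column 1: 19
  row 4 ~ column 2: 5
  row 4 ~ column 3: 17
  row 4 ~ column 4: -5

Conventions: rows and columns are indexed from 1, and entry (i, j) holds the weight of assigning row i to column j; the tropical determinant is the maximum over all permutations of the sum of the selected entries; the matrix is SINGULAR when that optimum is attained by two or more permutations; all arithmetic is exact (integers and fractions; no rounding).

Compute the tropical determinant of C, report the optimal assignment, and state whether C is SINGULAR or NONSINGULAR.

σ = (1, 2, 3, 4): (-1) + (-6) + 30 + (-5) = 18
σ = (1, 2, 4, 3): (-1) + (-6) + 23 + 17 = 33
σ = (1, 3, 2, 4): (-1) + (-5) + 29 + (-5) = 18
σ = (1, 3, 4, 2): (-1) + (-5) + 23 + 5 = 22
σ = (1, 4, 2, 3): (-1) + 25 + 29 + 17 = 70
σ = (1, 4, 3, 2): (-1) + 25 + 30 + 5 = 59
σ = (2, 1, 3, 4): 9 + 13 + 30 + (-5) = 47
σ = (2, 1, 4, 3): 9 + 13 + 23 + 17 = 62
σ = (2, 3, 1, 4): 9 + (-5) + 1 + (-5) = 0
σ = (2, 3, 4, 1): 9 + (-5) + 23 + 19 = 46
σ = (2, 4, 1, 3): 9 + 25 + 1 + 17 = 52
σ = (2, 4, 3, 1): 9 + 25 + 30 + 19 = 83
σ = (3, 1, 2, 4): 4 + 13 + 29 + (-5) = 41
σ = (3, 1, 4, 2): 4 + 13 + 23 + 5 = 45
σ = (3, 2, 1, 4): 4 + (-6) + 1 + (-5) = -6
σ = (3, 2, 4, 1): 4 + (-6) + 23 + 19 = 40
σ = (3, 4, 1, 2): 4 + 25 + 1 + 5 = 35
σ = (3, 4, 2, 1): 4 + 25 + 29 + 19 = 77
σ = (4, 1, 2, 3): 15 + 13 + 29 + 17 = 74
σ = (4, 1, 3, 2): 15 + 13 + 30 + 5 = 63
σ = (4, 2, 1, 3): 15 + (-6) + 1 + 17 = 27
σ = (4, 2, 3, 1): 15 + (-6) + 30 + 19 = 58
σ = (4, 3, 1, 2): 15 + (-5) + 1 + 5 = 16
σ = (4, 3, 2, 1): 15 + (-5) + 29 + 19 = 58
Optimal value attained by: σ = (2, 4, 3, 1).
Answer: det⊕(C) = 83; verdict: NONSINGULAR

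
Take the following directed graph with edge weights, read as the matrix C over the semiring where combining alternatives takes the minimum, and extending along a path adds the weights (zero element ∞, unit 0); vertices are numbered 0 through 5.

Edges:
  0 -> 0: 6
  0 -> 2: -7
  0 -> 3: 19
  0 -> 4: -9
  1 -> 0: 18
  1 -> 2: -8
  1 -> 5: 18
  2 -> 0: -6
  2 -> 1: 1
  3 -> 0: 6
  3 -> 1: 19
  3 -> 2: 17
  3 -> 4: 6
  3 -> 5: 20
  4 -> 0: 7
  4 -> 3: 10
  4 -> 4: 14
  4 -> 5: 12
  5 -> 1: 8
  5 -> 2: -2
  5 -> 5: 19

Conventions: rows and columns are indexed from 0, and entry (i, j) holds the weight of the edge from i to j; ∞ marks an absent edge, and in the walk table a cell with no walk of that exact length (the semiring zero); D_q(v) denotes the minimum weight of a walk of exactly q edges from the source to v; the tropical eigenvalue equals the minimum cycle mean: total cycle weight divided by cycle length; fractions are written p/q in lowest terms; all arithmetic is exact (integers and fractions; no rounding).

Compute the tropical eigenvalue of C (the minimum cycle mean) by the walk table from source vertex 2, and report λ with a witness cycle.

q=0: [∞, ∞, 0, ∞, ∞, ∞]
q=1: [-6, 1, ∞, ∞, ∞, ∞]
q=2: [0, ∞, -13, 13, -15, 19]
q=3: [-19, -12, -7, -5, -9, -3]
q=4: [-13, -6, -26, 0, -28, 3]
q=5: [-32, -25, -20, -18, -22, -16]
q=6: [-26, -19, -39, -13, -41, -10]
Optimal cycle mean attained by: cycle 0->2->0, total (-7) + (-6), length 2.
Answer: λ = -13/2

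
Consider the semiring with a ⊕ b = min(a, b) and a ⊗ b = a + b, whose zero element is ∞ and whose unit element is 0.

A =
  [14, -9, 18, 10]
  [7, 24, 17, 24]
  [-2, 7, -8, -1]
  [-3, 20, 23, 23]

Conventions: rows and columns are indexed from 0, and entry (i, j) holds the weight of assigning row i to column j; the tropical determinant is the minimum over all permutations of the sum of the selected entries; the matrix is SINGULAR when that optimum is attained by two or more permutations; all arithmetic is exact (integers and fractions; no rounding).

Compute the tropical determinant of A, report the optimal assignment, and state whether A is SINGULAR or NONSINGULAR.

σ = (0, 1, 2, 3): 14 + 24 + (-8) + 23 = 53
σ = (0, 1, 3, 2): 14 + 24 + (-1) + 23 = 60
σ = (0, 2, 1, 3): 14 + 17 + 7 + 23 = 61
σ = (0, 2, 3, 1): 14 + 17 + (-1) + 20 = 50
σ = (0, 3, 1, 2): 14 + 24 + 7 + 23 = 68
σ = (0, 3, 2, 1): 14 + 24 + (-8) + 20 = 50
σ = (1, 0, 2, 3): (-9) + 7 + (-8) + 23 = 13
σ = (1, 0, 3, 2): (-9) + 7 + (-1) + 23 = 20
σ = (1, 2, 0, 3): (-9) + 17 + (-2) + 23 = 29
σ = (1, 2, 3, 0): (-9) + 17 + (-1) + (-3) = 4
σ = (1, 3, 0, 2): (-9) + 24 + (-2) + 23 = 36
σ = (1, 3, 2, 0): (-9) + 24 + (-8) + (-3) = 4
σ = (2, 0, 1, 3): 18 + 7 + 7 + 23 = 55
σ = (2, 0, 3, 1): 18 + 7 + (-1) + 20 = 44
σ = (2, 1, 0, 3): 18 + 24 + (-2) + 23 = 63
σ = (2, 1, 3, 0): 18 + 24 + (-1) + (-3) = 38
σ = (2, 3, 0, 1): 18 + 24 + (-2) + 20 = 60
σ = (2, 3, 1, 0): 18 + 24 + 7 + (-3) = 46
σ = (3, 0, 1, 2): 10 + 7 + 7 + 23 = 47
σ = (3, 0, 2, 1): 10 + 7 + (-8) + 20 = 29
σ = (3, 1, 0, 2): 10 + 24 + (-2) + 23 = 55
σ = (3, 1, 2, 0): 10 + 24 + (-8) + (-3) = 23
σ = (3, 2, 0, 1): 10 + 17 + (-2) + 20 = 45
σ = (3, 2, 1, 0): 10 + 17 + 7 + (-3) = 31
Optimal value attained by: σ = (1, 2, 3, 0).
Answer: det⊕(A) = 4; verdict: SINGULAR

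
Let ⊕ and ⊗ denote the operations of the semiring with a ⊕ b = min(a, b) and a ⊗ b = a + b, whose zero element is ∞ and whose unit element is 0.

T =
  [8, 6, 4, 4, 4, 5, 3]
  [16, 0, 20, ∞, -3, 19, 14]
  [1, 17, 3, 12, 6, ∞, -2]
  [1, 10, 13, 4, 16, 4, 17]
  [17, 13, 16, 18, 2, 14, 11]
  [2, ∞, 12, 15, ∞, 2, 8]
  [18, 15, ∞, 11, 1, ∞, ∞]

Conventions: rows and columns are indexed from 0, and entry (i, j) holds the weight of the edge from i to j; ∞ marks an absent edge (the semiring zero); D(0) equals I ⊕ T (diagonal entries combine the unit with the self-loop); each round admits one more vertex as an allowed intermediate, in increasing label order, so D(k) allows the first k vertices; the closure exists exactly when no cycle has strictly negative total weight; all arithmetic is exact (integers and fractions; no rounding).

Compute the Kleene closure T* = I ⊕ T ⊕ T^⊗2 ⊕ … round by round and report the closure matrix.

D(0):
  [0, 6, 4, 4, 4, 5, 3]
  [16, 0, 20, ∞, -3, 19, 14]
  [1, 17, 0, 12, 6, ∞, -2]
  [1, 10, 13, 0, 16, 4, 17]
  [17, 13, 16, 18, 0, 14, 11]
  [2, ∞, 12, 15, ∞, 0, 8]
  [18, 15, ∞, 11, 1, ∞, 0]
D(1):
  [0, 6, 4, 4, 4, 5, 3]
  [16, 0, 20, 20, -3, 19, 14]
  [1, 7, 0, 5, 5, 6, -2]
  [1, 7, 5, 0, 5, 4, 4]
  [17, 13, 16, 18, 0, 14, 11]
  [2, 8, 6, 6, 6, 0, 5]
  [18, 15, 22, 11, 1, 23, 0]
D(2):
  [0, 6, 4, 4, 3, 5, 3]
  [16, 0, 20, 20, -3, 19, 14]
  [1, 7, 0, 5, 4, 6, -2]
  [1, 7, 5, 0, 4, 4, 4]
  [17, 13, 16, 18, 0, 14, 11]
  [2, 8, 6, 6, 5, 0, 5]
  [18, 15, 22, 11, 1, 23, 0]
D(3):
  [0, 6, 4, 4, 3, 5, 2]
  [16, 0, 20, 20, -3, 19, 14]
  [1, 7, 0, 5, 4, 6, -2]
  [1, 7, 5, 0, 4, 4, 3]
  [17, 13, 16, 18, 0, 14, 11]
  [2, 8, 6, 6, 5, 0, 4]
  [18, 15, 22, 11, 1, 23, 0]
D(4):
  [0, 6, 4, 4, 3, 5, 2]
  [16, 0, 20, 20, -3, 19, 14]
  [1, 7, 0, 5, 4, 6, -2]
  [1, 7, 5, 0, 4, 4, 3]
  [17, 13, 16, 18, 0, 14, 11]
  [2, 8, 6, 6, 5, 0, 4]
  [12, 15, 16, 11, 1, 15, 0]
D(5):
  [0, 6, 4, 4, 3, 5, 2]
  [14, 0, 13, 15, -3, 11, 8]
  [1, 7, 0, 5, 4, 6, -2]
  [1, 7, 5, 0, 4, 4, 3]
  [17, 13, 16, 18, 0, 14, 11]
  [2, 8, 6, 6, 5, 0, 4]
  [12, 14, 16, 11, 1, 15, 0]
D(6):
  [0, 6, 4, 4, 3, 5, 2]
  [13, 0, 13, 15, -3, 11, 8]
  [1, 7, 0, 5, 4, 6, -2]
  [1, 7, 5, 0, 4, 4, 3]
  [16, 13, 16, 18, 0, 14, 11]
  [2, 8, 6, 6, 5, 0, 4]
  [12, 14, 16, 11, 1, 15, 0]
D(7):
  [0, 6, 4, 4, 3, 5, 2]
  [13, 0, 13, 15, -3, 11, 8]
  [1, 7, 0, 5, -1, 6, -2]
  [1, 7, 5, 0, 4, 4, 3]
  [16, 13, 16, 18, 0, 14, 11]
  [2, 8, 6, 6, 5, 0, 4]
  [12, 14, 16, 11, 1, 15, 0]
Answer: T* = [[0, 6, 4, 4, 3, 5, 2], [13, 0, 13, 15, -3, 11, 8], [1, 7, 0, 5, -1, 6, -2], [1, 7, 5, 0, 4, 4, 3], [16, 13, 16, 18, 0, 14, 11], [2, 8, 6, 6, 5, 0, 4], [12, 14, 16, 11, 1, 15, 0]]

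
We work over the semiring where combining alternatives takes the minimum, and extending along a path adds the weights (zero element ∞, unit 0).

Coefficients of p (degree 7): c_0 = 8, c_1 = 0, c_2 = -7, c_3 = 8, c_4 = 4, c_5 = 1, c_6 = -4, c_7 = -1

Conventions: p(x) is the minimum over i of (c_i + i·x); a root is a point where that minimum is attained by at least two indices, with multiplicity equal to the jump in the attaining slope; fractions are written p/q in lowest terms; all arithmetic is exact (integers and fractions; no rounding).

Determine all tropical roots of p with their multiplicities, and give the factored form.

hull edge (i=0, c=8) to (i=1, c=0): slope -8, span 1
hull edge (i=1, c=0) to (i=2, c=-7): slope -7, span 1
hull edge (i=2, c=-7) to (i=6, c=-4): slope 3/4, span 4
hull edge (i=6, c=-4) to (i=7, c=-1): slope 3, span 1
Factored form: p(x) = -1 ⊗ (x ⊕ (-3)) ⊗ (x ⊕ (-3/4)) ⊗ (x ⊕ (-3/4)) ⊗ (x ⊕ (-3/4)) ⊗ (x ⊕ (-3/4)) ⊗ (x ⊕ 7) ⊗ (x ⊕ 8)
Answer: roots = -3 (mult 1), -3/4 (mult 4), 7 (mult 1), 8 (mult 1)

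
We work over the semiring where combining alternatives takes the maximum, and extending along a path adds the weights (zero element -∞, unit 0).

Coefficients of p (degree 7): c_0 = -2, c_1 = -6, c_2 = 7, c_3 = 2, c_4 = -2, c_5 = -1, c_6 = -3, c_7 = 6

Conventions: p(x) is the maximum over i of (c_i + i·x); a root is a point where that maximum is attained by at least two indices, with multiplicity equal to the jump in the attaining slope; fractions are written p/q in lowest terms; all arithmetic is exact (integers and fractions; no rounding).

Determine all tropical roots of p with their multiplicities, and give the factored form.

hull edge (i=0, c=-2) to (i=2, c=7): slope 9/2, span 2
hull edge (i=2, c=7) to (i=7, c=6): slope -1/5, span 5
Factored form: p(x) = 6 ⊗ (x ⊕ (-9/2)) ⊗ (x ⊕ (-9/2)) ⊗ (x ⊕ 1/5) ⊗ (x ⊕ 1/5) ⊗ (x ⊕ 1/5) ⊗ (x ⊕ 1/5) ⊗ (x ⊕ 1/5)
Answer: roots = -9/2 (mult 2), 1/5 (mult 5)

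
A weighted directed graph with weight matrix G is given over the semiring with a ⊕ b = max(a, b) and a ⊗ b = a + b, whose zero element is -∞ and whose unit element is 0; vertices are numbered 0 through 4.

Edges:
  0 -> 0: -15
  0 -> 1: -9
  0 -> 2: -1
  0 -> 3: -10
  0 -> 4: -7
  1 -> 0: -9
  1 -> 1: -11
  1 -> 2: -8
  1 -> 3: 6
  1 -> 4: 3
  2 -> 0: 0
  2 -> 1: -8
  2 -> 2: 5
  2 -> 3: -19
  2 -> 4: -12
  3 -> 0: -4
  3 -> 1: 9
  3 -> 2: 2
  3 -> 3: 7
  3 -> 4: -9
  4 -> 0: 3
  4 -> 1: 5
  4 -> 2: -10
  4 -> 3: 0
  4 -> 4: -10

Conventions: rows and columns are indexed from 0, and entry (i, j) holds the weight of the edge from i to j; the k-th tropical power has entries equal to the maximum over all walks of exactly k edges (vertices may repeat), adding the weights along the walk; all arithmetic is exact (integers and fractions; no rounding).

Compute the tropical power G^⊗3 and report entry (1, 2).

G^⊗2:
  [-1, -1, 4, -3, -6]
  [6, 15, 8, 13, -3]
  [5, -3, 10, -2, -5]
  [3, 16, 9, 15, 12]
  [-4, 9, 2, 11, 8]
G^⊗3:
  [4, 6, 9, 5, 2]
  [9, 22, 15, 21, 18]
  [10, 7, 15, 5, 0]
  [15, 24, 17, 22, 19]
  [11, 20, 13, 18, 12]
Key observation: the optimum is the walk 1->3->3->2, with weight 6 + 7 + 2 = 15.
Optimal value attained by: walk 1->3->3->2.
Answer: (G^⊗3)[1][2] = 15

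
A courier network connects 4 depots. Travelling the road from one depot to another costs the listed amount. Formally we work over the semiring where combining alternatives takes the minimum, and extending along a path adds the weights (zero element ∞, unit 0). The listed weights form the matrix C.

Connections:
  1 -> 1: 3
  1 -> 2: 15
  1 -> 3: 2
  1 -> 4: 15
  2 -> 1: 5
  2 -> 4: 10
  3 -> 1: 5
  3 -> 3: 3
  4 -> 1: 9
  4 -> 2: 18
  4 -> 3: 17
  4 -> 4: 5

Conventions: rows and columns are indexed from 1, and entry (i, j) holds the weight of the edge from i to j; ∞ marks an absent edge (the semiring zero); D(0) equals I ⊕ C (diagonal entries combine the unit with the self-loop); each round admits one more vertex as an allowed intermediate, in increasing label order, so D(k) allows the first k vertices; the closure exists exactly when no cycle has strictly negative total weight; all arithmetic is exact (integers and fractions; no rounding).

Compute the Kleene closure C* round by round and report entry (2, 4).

D(0):
  [0, 15, 2, 15]
  [5, 0, ∞, 10]
  [5, ∞, 0, ∞]
  [9, 18, 17, 0]
D(1):
  [0, 15, 2, 15]
  [5, 0, 7, 10]
  [5, 20, 0, 20]
  [9, 18, 11, 0]
D(2):
  [0, 15, 2, 15]
  [5, 0, 7, 10]
  [5, 20, 0, 20]
  [9, 18, 11, 0]
D(3):
  [0, 15, 2, 15]
  [5, 0, 7, 10]
  [5, 20, 0, 20]
  [9, 18, 11, 0]
D(4):
  [0, 15, 2, 15]
  [5, 0, 7, 10]
  [5, 20, 0, 20]
  [9, 18, 11, 0]
Answer: C*[2][4] = 10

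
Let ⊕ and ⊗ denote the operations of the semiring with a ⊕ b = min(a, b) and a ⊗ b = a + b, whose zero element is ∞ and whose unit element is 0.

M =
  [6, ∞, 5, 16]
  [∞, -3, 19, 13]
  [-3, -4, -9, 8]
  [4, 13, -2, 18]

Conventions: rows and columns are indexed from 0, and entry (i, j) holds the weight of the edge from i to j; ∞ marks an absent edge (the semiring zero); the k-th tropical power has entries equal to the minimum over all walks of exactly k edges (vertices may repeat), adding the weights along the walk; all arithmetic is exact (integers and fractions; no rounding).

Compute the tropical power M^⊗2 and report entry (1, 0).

M^⊗2:
  [2, 1, -4, 13]
  [16, -6, 10, 10]
  [-12, -13, -18, -1]
  [-5, -6, -11, 6]
Key observation: the optimum is the walk 1->2->0, with weight 19 + (-3) = 16.
Optimal value attained by: walk 1->2->0.
Answer: (M^⊗2)[1][0] = 16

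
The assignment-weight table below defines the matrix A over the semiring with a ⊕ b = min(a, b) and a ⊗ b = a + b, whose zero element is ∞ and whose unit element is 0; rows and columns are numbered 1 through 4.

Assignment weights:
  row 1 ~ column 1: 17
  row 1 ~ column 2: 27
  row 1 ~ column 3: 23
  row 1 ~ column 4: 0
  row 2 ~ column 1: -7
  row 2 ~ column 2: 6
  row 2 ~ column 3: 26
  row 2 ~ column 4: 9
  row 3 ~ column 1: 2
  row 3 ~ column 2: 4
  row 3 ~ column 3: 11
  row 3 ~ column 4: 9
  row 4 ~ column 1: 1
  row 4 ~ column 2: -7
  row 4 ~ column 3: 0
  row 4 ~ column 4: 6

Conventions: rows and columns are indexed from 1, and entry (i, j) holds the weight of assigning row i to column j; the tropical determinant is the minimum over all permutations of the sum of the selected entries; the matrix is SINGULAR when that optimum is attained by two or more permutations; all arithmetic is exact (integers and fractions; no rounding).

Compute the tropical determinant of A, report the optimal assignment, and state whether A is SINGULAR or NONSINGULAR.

σ = (1, 2, 3, 4): 17 + 6 + 11 + 6 = 40
σ = (1, 2, 4, 3): 17 + 6 + 9 + 0 = 32
σ = (1, 3, 2, 4): 17 + 26 + 4 + 6 = 53
σ = (1, 3, 4, 2): 17 + 26 + 9 + (-7) = 45
σ = (1, 4, 2, 3): 17 + 9 + 4 + 0 = 30
σ = (1, 4, 3, 2): 17 + 9 + 11 + (-7) = 30
σ = (2, 1, 3, 4): 27 + (-7) + 11 + 6 = 37
σ = (2, 1, 4, 3): 27 + (-7) + 9 + 0 = 29
σ = (2, 3, 1, 4): 27 + 26 + 2 + 6 = 61
σ = (2, 3, 4, 1): 27 + 26 + 9 + 1 = 63
σ = (2, 4, 1, 3): 27 + 9 + 2 + 0 = 38
σ = (2, 4, 3, 1): 27 + 9 + 11 + 1 = 48
σ = (3, 1, 2, 4): 23 + (-7) + 4 + 6 = 26
σ = (3, 1, 4, 2): 23 + (-7) + 9 + (-7) = 18
σ = (3, 2, 1, 4): 23 + 6 + 2 + 6 = 37
σ = (3, 2, 4, 1): 23 + 6 + 9 + 1 = 39
σ = (3, 4, 1, 2): 23 + 9 + 2 + (-7) = 27
σ = (3, 4, 2, 1): 23 + 9 + 4 + 1 = 37
σ = (4, 1, 2, 3): 0 + (-7) + 4 + 0 = -3
σ = (4, 1, 3, 2): 0 + (-7) + 11 + (-7) = -3
σ = (4, 2, 1, 3): 0 + 6 + 2 + 0 = 8
σ = (4, 2, 3, 1): 0 + 6 + 11 + 1 = 18
σ = (4, 3, 1, 2): 0 + 26 + 2 + (-7) = 21
σ = (4, 3, 2, 1): 0 + 26 + 4 + 1 = 31
Optimal value attained by: σ = (4, 1, 2, 3).
Answer: det⊕(A) = -3; verdict: SINGULAR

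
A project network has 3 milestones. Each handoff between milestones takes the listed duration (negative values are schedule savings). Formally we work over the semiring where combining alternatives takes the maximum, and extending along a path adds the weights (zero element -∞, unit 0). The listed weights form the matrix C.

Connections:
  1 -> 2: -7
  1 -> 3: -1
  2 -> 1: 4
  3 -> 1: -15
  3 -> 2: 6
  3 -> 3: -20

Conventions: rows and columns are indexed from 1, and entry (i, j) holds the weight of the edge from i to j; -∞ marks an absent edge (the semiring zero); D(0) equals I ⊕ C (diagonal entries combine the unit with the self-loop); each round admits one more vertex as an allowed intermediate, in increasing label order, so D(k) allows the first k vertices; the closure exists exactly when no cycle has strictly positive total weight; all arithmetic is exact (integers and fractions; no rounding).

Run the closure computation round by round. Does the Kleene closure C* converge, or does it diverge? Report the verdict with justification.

D(0):
  [0, -7, -1]
  [4, 0, -∞]
  [-15, 6, 0]
D(1):
  [0, -7, -1]
  [4, 0, 3]
  [-15, 6, 0]
Detection: at round 2, diagonal entry (3, 3) turns strictly positive.
Key observation: the cycle 3->2->1->3 has total weight 6 + 4 + (-1), which is strictly positive.
Answer: DIVERGES — positive cycle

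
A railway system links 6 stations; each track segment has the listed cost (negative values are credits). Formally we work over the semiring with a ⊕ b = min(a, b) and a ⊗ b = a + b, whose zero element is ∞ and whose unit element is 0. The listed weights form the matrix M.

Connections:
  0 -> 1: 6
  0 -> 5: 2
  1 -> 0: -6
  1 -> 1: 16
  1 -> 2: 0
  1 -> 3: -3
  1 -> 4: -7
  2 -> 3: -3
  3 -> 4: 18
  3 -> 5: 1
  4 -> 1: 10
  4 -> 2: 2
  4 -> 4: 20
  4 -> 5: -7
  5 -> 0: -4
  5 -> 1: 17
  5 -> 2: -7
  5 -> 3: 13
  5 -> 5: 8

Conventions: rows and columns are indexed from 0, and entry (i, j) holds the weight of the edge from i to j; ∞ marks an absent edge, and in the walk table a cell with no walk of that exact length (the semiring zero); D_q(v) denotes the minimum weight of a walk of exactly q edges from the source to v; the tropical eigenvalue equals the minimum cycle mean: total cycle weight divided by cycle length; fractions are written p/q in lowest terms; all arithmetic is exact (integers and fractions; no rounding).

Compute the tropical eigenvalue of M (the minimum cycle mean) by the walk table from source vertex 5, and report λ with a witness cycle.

q=0: [∞, ∞, ∞, ∞, ∞, 0]
q=1: [-4, 17, -7, 13, ∞, 8]
q=2: [4, 2, 1, -10, 10, -2]
q=3: [-6, 10, -9, -2, -5, -9]
q=4: [-13, 0, -16, -12, 3, -12]
q=5: [-16, -7, -19, -19, -7, -11]
q=6: [-15, -10, -18, -22, -14, -18]
Optimal cycle mean attained by: cycle 0->1->4->5->0, total 6 + (-7) + (-7) + (-4), length 4.
Answer: λ = -3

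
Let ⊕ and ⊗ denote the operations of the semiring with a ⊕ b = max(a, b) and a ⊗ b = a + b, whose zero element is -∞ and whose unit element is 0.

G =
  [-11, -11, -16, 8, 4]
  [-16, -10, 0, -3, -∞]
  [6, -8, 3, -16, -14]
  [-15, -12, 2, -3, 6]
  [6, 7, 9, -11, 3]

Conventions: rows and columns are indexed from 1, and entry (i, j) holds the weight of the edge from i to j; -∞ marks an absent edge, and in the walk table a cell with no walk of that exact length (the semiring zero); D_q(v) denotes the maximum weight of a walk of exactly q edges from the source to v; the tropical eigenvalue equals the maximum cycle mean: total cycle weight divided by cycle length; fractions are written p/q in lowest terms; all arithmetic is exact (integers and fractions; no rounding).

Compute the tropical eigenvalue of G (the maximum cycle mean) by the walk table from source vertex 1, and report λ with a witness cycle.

q=0: [0, -∞, -∞, -∞, -∞]
q=1: [-11, -11, -16, 8, 4]
q=2: [10, 11, 13, 5, 14]
q=3: [20, 21, 23, 18, 17]
q=4: [29, 24, 26, 28, 24]
q=5: [32, 31, 33, 37, 34]
Optimal cycle mean attained by: cycle 1->4->5->3->1, total 8 + 6 + 9 + 6, length 4.
Answer: λ = 29/4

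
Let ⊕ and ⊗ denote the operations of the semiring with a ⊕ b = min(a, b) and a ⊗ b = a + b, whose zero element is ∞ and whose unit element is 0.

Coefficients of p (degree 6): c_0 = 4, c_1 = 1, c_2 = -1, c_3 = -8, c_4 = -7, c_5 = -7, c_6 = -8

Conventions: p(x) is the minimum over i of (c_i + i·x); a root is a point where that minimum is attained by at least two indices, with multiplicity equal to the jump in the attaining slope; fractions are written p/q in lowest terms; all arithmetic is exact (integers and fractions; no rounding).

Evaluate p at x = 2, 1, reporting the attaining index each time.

p(2) = min(4+0·2=4, 1+1·2=3, -1+2·2=3, -8+3·2=-2, -7+4·2=1, -7+5·2=3, -8+6·2=4) = -2 (attained by i=3)
p(1) = min(4+0·1=4, 1+1·1=2, -1+2·1=1, -8+3·1=-5, -7+4·1=-3, -7+5·1=-2, -8+6·1=-2) = -5 (attained by i=3)
Answer: p(2) = -2; p(1) = -5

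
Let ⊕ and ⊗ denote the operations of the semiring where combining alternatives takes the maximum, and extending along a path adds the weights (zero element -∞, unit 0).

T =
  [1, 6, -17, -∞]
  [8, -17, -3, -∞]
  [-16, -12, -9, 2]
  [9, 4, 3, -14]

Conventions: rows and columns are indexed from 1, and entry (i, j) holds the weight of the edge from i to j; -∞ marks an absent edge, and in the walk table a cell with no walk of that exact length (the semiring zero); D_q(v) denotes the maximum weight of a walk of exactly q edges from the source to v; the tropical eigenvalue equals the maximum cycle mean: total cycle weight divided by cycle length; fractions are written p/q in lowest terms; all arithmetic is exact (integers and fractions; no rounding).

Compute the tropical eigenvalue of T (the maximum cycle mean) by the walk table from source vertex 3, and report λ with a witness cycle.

q=0: [-∞, -∞, 0, -∞]
q=1: [-16, -12, -9, 2]
q=2: [11, 6, 5, -7]
q=3: [14, 17, 3, 7]
q=4: [25, 20, 14, 5]
Optimal cycle mean attained by: cycle 1->2->1, total 6 + 8, length 2.
Answer: λ = 7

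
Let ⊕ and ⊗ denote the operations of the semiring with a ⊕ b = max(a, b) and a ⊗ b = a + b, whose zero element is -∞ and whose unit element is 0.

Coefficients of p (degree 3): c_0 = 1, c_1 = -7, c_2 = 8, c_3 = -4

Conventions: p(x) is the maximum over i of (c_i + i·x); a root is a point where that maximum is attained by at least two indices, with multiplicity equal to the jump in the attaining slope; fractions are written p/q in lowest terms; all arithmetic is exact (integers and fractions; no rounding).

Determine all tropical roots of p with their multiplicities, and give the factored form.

hull edge (i=0, c=1) to (i=2, c=8): slope 7/2, span 2
hull edge (i=2, c=8) to (i=3, c=-4): slope -12, span 1
Factored form: p(x) = -4 ⊗ (x ⊕ (-7/2)) ⊗ (x ⊕ (-7/2)) ⊗ (x ⊕ 12)
Answer: roots = -7/2 (mult 2), 12 (mult 1)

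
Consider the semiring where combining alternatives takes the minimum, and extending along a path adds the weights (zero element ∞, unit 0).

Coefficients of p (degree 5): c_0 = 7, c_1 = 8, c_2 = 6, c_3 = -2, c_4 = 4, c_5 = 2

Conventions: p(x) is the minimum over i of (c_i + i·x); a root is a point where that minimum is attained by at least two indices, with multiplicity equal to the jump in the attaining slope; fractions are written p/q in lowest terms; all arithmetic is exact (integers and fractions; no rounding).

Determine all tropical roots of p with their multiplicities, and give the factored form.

hull edge (i=0, c=7) to (i=3, c=-2): slope -3, span 3
hull edge (i=3, c=-2) to (i=5, c=2): slope 2, span 2
Factored form: p(x) = 2 ⊗ (x ⊕ (-2)) ⊗ (x ⊕ (-2)) ⊗ (x ⊕ 3) ⊗ (x ⊕ 3) ⊗ (x ⊕ 3)
Answer: roots = -2 (mult 2), 3 (mult 3)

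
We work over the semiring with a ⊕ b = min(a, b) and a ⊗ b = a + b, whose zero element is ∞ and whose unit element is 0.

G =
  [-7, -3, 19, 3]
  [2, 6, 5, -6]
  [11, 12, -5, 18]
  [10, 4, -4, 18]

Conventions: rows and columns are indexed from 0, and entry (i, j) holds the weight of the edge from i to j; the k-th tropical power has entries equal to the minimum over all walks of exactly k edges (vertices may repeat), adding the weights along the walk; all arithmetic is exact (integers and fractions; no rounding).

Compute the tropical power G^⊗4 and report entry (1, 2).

G^⊗2:
  [-14, -10, -1, -9]
  [-5, -2, -10, 0]
  [4, 7, -10, 6]
  [3, 7, -9, -2]
G^⊗3:
  [-21, -17, -13, -16]
  [-12, -8, -15, -8]
  [-3, 1, -15, 1]
  [-4, 0, -14, 1]
G^⊗4:
  [-28, -24, -20, -23]
  [-19, -15, -20, -14]
  [-10, -6, -20, -5]
  [-11, -7, -19, -6]
Key observation: the optimum is the walk 1->3->2->2->2, with weight (-6) + (-4) + (-5) + (-5) = -20.
Optimal value attained by: walk 1->3->2->2->2.
Answer: (G^⊗4)[1][2] = -20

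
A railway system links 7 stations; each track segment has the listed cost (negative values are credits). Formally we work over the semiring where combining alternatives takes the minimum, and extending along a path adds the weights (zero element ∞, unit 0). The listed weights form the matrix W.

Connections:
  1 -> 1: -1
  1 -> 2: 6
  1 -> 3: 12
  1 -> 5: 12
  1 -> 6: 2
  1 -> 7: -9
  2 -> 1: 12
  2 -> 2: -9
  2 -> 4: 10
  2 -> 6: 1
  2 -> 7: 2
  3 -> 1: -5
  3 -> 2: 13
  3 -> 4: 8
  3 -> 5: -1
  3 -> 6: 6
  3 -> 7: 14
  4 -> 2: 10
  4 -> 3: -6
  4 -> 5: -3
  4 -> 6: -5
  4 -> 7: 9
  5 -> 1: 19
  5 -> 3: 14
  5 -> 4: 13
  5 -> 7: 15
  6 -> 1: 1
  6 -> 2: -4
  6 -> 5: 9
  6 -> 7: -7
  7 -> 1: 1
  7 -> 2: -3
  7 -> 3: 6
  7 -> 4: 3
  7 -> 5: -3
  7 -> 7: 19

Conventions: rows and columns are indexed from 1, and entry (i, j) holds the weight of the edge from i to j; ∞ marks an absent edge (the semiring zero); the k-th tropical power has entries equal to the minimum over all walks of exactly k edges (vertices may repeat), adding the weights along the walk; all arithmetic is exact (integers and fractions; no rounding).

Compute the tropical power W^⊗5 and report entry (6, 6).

W^⊗2:
  [-8, -12, -3, -6, -12, 1, -10]
  [2, -18, 4, 1, -1, -8, -7]
  [-6, 1, 2, 12, 5, -3, -14]
  [-11, -9, 11, 2, -7, 0, -12]
  [9, 12, 7, 18, 10, 8, 10]
  [-6, -13, -1, -4, -10, -3, -8]
  [0, -12, -3, 7, 0, -2, -8]
W^⊗3:
  [-9, -21, -12, -7, -13, -11, -17]
  [-7, -27, -5, -8, -10, -17, -16]
  [-13, -17, -8, -11, -17, -4, -15]
  [-12, -18, -6, -9, -15, -9, -20]
  [2, 3, 12, 13, 6, 11, 0]
  [-7, -22, -10, -5, -11, -12, -15]
  [-8, -21, -2, -5, -11, -11, -10]
W^⊗4:
  [-17, -30, -13, -14, -20, -20, -19]
  [-16, -36, -14, -17, -19, -26, -25]
  [-14, -26, -17, -12, -18, -16, -22]
  [-19, -27, -15, -17, -23, -17, -21]
  [1, -6, 6, 3, -3, 4, -7]
  [-15, -31, -11, -12, -18, -21, -20]
  [-10, -30, -11, -11, -13, -20, -19]
W^⊗5:
  [-19, -39, -20, -20, -22, -29, -28]
  [-25, -45, -23, -26, -28, -35, -34]
  [-22, -35, -18, -19, -25, -25, -24]
  [-20, -36, -23, -18, -24, -26, -28]
  [-6, -15, -3, -4, -10, -5, -8]
  [-20, -40, -18, -21, -23, -30, -29]
  [-19, -39, -17, -20, -22, -29, -28]
Key observation: the optimum is the walk 6->2->2->2->2->6, with weight (-4) + (-9) + (-9) + (-9) + 1 = -30.
Optimal value attained by: walk 6->2->2->2->2->6.
Answer: (W^⊗5)[6][6] = -30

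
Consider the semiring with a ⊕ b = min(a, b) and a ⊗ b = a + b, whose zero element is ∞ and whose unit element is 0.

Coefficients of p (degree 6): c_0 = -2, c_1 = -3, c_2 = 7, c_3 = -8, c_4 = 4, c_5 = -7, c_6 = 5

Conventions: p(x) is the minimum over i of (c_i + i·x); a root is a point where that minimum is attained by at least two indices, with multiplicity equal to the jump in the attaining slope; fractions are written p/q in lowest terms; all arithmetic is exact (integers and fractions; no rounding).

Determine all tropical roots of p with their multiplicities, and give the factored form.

hull edge (i=0, c=-2) to (i=3, c=-8): slope -2, span 3
hull edge (i=3, c=-8) to (i=5, c=-7): slope 1/2, span 2
hull edge (i=5, c=-7) to (i=6, c=5): slope 12, span 1
Factored form: p(x) = 5 ⊗ (x ⊕ (-12)) ⊗ (x ⊕ (-1/2)) ⊗ (x ⊕ (-1/2)) ⊗ (x ⊕ 2) ⊗ (x ⊕ 2) ⊗ (x ⊕ 2)
Answer: roots = -12 (mult 1), -1/2 (mult 2), 2 (mult 3)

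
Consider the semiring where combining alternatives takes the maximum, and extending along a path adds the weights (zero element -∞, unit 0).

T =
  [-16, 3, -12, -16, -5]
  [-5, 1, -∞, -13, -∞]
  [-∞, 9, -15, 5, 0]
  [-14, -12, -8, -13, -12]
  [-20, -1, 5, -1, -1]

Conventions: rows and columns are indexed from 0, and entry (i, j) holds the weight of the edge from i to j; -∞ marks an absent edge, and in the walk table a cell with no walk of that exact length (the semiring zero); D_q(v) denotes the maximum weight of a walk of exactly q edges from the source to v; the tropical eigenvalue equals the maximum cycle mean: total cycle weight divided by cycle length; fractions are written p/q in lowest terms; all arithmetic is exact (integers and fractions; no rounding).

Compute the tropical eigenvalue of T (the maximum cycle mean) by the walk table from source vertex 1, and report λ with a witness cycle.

q=0: [-∞, 0, -∞, -∞, -∞]
q=1: [-5, 1, -∞, -13, -∞]
q=2: [-4, 2, -17, -12, -10]
q=3: [-3, 3, -5, -11, -9]
q=4: [-2, 4, -4, 0, -5]
q=5: [-1, 5, 0, 1, -4]
Optimal cycle mean attained by: cycle 2->4->2, total 0 + 5, length 2.
Answer: λ = 5/2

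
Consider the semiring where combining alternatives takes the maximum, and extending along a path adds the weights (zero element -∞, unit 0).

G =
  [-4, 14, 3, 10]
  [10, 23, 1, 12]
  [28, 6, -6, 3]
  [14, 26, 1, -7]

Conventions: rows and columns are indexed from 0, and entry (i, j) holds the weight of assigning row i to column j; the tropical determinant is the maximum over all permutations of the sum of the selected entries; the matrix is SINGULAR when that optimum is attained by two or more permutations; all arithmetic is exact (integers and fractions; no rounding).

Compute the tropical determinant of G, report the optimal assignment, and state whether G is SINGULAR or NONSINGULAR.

σ = (0, 1, 2, 3): (-4) + 23 + (-6) + (-7) = 6
σ = (0, 1, 3, 2): (-4) + 23 + 3 + 1 = 23
σ = (0, 2, 1, 3): (-4) + 1 + 6 + (-7) = -4
σ = (0, 2, 3, 1): (-4) + 1 + 3 + 26 = 26
σ = (0, 3, 1, 2): (-4) + 12 + 6 + 1 = 15
σ = (0, 3, 2, 1): (-4) + 12 + (-6) + 26 = 28
σ = (1, 0, 2, 3): 14 + 10 + (-6) + (-7) = 11
σ = (1, 0, 3, 2): 14 + 10 + 3 + 1 = 28
σ = (1, 2, 0, 3): 14 + 1 + 28 + (-7) = 36
σ = (1, 2, 3, 0): 14 + 1 + 3 + 14 = 32
σ = (1, 3, 0, 2): 14 + 12 + 28 + 1 = 55
σ = (1, 3, 2, 0): 14 + 12 + (-6) + 14 = 34
σ = (2, 0, 1, 3): 3 + 10 + 6 + (-7) = 12
σ = (2, 0, 3, 1): 3 + 10 + 3 + 26 = 42
σ = (2, 1, 0, 3): 3 + 23 + 28 + (-7) = 47
σ = (2, 1, 3, 0): 3 + 23 + 3 + 14 = 43
σ = (2, 3, 0, 1): 3 + 12 + 28 + 26 = 69
σ = (2, 3, 1, 0): 3 + 12 + 6 + 14 = 35
σ = (3, 0, 1, 2): 10 + 10 + 6 + 1 = 27
σ = (3, 0, 2, 1): 10 + 10 + (-6) + 26 = 40
σ = (3, 1, 0, 2): 10 + 23 + 28 + 1 = 62
σ = (3, 1, 2, 0): 10 + 23 + (-6) + 14 = 41
σ = (3, 2, 0, 1): 10 + 1 + 28 + 26 = 65
σ = (3, 2, 1, 0): 10 + 1 + 6 + 14 = 31
Optimal value attained by: σ = (2, 3, 0, 1).
Answer: det⊕(G) = 69; verdict: NONSINGULAR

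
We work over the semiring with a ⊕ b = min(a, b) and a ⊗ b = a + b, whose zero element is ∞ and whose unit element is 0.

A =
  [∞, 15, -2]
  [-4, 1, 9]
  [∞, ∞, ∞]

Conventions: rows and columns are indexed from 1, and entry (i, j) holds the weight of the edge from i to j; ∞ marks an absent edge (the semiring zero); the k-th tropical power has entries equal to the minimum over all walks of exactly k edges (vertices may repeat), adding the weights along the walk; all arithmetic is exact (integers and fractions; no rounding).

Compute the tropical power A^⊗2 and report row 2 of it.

A^⊗2:
  [11, 16, 24]
  [-3, 2, -6]
  [∞, ∞, ∞]
Answer: row 2 of A^⊗2 = [-3, 2, -6]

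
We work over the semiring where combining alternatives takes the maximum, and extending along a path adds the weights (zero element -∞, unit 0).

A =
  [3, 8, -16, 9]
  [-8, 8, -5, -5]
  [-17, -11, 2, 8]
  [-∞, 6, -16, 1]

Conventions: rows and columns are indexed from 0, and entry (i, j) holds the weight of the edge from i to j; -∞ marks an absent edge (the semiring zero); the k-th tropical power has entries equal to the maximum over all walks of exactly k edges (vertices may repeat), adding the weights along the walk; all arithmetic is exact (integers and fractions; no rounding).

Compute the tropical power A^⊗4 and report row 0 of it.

A^⊗2:
  [6, 16, 3, 12]
  [0, 16, 3, 3]
  [-14, 14, 4, 10]
  [-2, 14, 1, 2]
A^⊗3:
  [9, 24, 11, 15]
  [8, 24, 11, 11]
  [6, 22, 9, 12]
  [6, 22, 9, 9]
A^⊗4:
  [16, 32, 19, 19]
  [16, 32, 19, 19]
  [14, 30, 17, 17]
  [14, 30, 17, 17]
Answer: row 0 of A^⊗4 = [16, 32, 19, 19]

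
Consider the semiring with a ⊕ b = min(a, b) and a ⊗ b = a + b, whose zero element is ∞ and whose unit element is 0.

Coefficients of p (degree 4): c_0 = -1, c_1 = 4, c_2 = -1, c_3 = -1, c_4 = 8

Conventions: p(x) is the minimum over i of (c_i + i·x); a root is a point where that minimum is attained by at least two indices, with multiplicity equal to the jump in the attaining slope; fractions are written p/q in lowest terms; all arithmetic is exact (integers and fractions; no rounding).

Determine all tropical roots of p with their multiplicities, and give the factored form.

hull edge (i=0, c=-1) to (i=3, c=-1): slope 0, span 3
hull edge (i=3, c=-1) to (i=4, c=8): slope 9, span 1
Factored form: p(x) = 8 ⊗ (x ⊕ (-9)) ⊗ (x ⊕ 0) ⊗ (x ⊕ 0) ⊗ (x ⊕ 0)
Answer: roots = -9 (mult 1), 0 (mult 3)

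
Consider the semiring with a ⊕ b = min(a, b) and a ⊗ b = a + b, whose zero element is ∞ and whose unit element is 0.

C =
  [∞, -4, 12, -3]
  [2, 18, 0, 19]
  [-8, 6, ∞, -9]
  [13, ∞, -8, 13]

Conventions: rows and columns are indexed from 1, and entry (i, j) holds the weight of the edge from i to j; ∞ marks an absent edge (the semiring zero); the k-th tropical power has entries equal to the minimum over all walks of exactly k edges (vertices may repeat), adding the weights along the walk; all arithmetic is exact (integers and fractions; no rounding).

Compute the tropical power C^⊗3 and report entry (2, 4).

C^⊗2:
  [-2, 14, -11, 3]
  [-8, -2, 11, -9]
  [4, -12, -17, -11]
  [-16, -2, 5, -17]
C^⊗3:
  [-19, -6, -5, -20]
  [0, -12, -17, -11]
  [-25, -11, -19, -26]
  [-4, -20, -25, -19]
Key observation: the optimum is the walk 2->3->1->4, with weight 0 + (-8) + (-3) = -11.
Optimal value attained by: walk 2->3->1->4.
Answer: (C^⊗3)[2][4] = -11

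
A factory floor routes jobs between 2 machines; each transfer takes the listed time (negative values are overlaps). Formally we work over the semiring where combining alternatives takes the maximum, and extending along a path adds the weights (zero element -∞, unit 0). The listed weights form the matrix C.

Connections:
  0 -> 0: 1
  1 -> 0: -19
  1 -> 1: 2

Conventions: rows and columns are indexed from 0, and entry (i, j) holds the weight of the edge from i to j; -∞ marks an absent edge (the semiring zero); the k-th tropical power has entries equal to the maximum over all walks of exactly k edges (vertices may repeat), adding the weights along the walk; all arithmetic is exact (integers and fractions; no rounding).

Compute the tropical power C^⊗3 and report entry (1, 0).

C^⊗2:
  [2, -∞]
  [-17, 4]
C^⊗3:
  [3, -∞]
  [-15, 6]
Key observation: the optimum is the walk 1->1->1->0, with weight 2 + 2 + (-19) = -15.
Optimal value attained by: walk 1->1->1->0.
Answer: (C^⊗3)[1][0] = -15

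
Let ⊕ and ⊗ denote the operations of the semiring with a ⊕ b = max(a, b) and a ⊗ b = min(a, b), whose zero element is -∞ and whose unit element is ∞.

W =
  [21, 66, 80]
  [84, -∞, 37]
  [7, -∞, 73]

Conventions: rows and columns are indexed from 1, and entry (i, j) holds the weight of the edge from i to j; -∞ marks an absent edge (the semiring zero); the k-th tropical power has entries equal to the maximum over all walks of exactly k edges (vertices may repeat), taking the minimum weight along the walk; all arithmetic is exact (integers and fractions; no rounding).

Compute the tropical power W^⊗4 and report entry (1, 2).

W^⊗2:
  [66, 21, 73]
  [21, 66, 80]
  [7, 7, 73]
W^⊗3:
  [21, 66, 73]
  [66, 21, 73]
  [7, 7, 73]
W^⊗4:
  [66, 21, 73]
  [21, 66, 73]
  [7, 7, 73]
Key observation: the optimum is the walk 1->1->2->1->2, with weight 21 min 66 min 84 min 66 = 21.
Optimal value attained by: walk 1->1->2->1->2.
Answer: (W^⊗4)[1][2] = 21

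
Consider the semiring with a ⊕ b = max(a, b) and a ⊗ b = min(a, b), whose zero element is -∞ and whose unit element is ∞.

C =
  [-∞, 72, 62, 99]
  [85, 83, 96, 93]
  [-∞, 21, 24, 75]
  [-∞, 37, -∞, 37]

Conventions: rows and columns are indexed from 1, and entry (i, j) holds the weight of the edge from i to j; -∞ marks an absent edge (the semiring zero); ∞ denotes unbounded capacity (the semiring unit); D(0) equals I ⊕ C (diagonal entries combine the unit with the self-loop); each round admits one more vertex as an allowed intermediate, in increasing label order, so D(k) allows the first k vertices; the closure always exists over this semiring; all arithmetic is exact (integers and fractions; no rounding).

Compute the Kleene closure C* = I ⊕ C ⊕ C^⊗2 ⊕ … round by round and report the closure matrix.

D(0):
  [∞, 72, 62, 99]
  [85, ∞, 96, 93]
  [-∞, 21, ∞, 75]
  [-∞, 37, -∞, ∞]
D(1):
  [∞, 72, 62, 99]
  [85, ∞, 96, 93]
  [-∞, 21, ∞, 75]
  [-∞, 37, -∞, ∞]
D(2):
  [∞, 72, 72, 99]
  [85, ∞, 96, 93]
  [21, 21, ∞, 75]
  [37, 37, 37, ∞]
D(3):
  [∞, 72, 72, 99]
  [85, ∞, 96, 93]
  [21, 21, ∞, 75]
  [37, 37, 37, ∞]
D(4):
  [∞, 72, 72, 99]
  [85, ∞, 96, 93]
  [37, 37, ∞, 75]
  [37, 37, 37, ∞]
Answer: C* = [[∞, 72, 72, 99], [85, ∞, 96, 93], [37, 37, ∞, 75], [37, 37, 37, ∞]]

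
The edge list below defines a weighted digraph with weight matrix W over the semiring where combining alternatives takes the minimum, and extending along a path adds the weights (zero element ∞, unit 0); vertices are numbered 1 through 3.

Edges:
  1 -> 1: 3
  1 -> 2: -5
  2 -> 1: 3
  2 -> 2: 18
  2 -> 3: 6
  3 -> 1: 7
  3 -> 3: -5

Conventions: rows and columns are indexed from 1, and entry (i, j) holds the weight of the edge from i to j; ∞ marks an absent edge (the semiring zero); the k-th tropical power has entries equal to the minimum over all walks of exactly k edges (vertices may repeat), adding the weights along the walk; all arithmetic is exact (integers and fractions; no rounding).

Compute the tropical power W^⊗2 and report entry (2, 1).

W^⊗2:
  [-2, -2, 1]
  [6, -2, 1]
  [2, 2, -10]
Key observation: the optimum is the walk 2->1->1, with weight 3 + 3 = 6.
Optimal value attained by: walk 2->1->1.
Answer: (W^⊗2)[2][1] = 6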